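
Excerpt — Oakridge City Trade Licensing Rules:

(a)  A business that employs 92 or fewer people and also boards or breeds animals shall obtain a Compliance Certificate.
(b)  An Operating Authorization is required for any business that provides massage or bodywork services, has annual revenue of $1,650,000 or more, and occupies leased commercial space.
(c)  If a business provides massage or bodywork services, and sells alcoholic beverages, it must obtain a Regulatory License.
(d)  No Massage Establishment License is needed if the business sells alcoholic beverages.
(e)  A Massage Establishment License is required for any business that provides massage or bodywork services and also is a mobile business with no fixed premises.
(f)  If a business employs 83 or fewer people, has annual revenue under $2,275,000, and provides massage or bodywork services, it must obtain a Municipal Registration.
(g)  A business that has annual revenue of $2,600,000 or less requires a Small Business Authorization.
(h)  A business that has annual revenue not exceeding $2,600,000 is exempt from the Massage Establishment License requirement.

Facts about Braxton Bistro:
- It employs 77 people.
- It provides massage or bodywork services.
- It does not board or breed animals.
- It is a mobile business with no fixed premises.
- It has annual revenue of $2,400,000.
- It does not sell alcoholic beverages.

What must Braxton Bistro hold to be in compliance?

Small Business Authorization

(a) employees 77 ≤ 92; does not board or breed animals → Compliance Certificate not required.
(b) provides massage or bodywork services; revenue $2,400,000 ≥ $1,650,000; is a mobile business with no fixed premises (not: occupies leased commercial space) → Operating Authorization not required.
(c) provides massage or bodywork services; does not sell alcoholic beverages → Regulatory License not required.
(d) does not sell alcoholic beverages → Massage Establishment License exemption does not apply.
(e) provides massage or bodywork services; is a mobile business with no fixed premises → Massage Establishment License required.
(f) employees 77 ≤ 83; revenue $2,400,000 ≥ $2,275,000; provides massage or bodywork services → Municipal Registration not required.
(g) revenue $2,400,000 ≤ $2,600,000 → Small Business Authorization required.
(h) revenue $2,400,000 ≤ $2,600,000 → exempt from Massage Establishment License.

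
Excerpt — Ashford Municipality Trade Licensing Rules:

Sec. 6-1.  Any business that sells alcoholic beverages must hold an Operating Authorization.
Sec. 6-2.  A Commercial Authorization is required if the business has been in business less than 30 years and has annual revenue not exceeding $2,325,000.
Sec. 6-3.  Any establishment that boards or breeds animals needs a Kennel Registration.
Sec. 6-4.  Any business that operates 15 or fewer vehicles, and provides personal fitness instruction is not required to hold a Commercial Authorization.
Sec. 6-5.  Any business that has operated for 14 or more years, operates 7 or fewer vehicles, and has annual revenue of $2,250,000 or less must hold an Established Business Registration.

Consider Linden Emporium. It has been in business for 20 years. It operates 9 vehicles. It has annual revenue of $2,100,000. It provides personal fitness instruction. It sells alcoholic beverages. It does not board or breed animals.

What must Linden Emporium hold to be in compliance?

Sec. 6-1. sells alcoholic beverages → Operating Authorization required.
Sec. 6-2. years in business 20 < 30; revenue $2,100,000 ≤ $2,325,000 → Commercial Authorization required.
Sec. 6-3. does not board or breed animals → Kennel Registration not required.
Sec. 6-4. vehicles 9 ≤ 15; provides personal fitness instruction → exempt from Commercial Authorization.
Sec. 6-5. years in business 20 ≥ 14; vehicles 9 > 7; revenue $2,100,000 ≤ $2,250,000 → Established Business Registration not required.

Operating Authorization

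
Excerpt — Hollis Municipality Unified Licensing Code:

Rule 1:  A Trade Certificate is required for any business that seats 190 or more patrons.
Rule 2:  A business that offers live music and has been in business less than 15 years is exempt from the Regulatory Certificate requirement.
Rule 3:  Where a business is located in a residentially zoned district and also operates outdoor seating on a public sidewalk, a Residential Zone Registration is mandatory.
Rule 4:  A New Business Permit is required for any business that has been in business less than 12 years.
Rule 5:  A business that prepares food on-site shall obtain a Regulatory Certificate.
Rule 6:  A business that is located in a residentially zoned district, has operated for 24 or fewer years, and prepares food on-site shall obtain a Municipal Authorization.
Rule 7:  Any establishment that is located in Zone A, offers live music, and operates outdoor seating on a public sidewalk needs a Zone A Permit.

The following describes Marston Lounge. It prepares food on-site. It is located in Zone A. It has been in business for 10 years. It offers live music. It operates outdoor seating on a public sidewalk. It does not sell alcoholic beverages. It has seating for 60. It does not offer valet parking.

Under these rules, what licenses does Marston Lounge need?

Rule 1: seating 60 < 190 → Trade Certificate not required.
Rule 2: offers live music; years in business 10 < 15 → exempt from Regulatory Certificate.
Rule 3: is located in Zone A (not: is located in a residentially zoned district); operates outdoor seating on a public sidewalk → Residential Zone Registration not required.
Rule 4: years in business 10 < 12 → New Business Permit required.
Rule 5: prepares food on-site → Regulatory Certificate required.
Rule 6: is located in Zone A (not: is located in a residentially zoned district); years in business 10 ≤ 24; prepares food on-site → Municipal Authorization not required.
Rule 7: is located in Zone A; offers live music; operates outdoor seating on a public sidewalk → Zone A Permit required.

New Business Permit, Zone A Permit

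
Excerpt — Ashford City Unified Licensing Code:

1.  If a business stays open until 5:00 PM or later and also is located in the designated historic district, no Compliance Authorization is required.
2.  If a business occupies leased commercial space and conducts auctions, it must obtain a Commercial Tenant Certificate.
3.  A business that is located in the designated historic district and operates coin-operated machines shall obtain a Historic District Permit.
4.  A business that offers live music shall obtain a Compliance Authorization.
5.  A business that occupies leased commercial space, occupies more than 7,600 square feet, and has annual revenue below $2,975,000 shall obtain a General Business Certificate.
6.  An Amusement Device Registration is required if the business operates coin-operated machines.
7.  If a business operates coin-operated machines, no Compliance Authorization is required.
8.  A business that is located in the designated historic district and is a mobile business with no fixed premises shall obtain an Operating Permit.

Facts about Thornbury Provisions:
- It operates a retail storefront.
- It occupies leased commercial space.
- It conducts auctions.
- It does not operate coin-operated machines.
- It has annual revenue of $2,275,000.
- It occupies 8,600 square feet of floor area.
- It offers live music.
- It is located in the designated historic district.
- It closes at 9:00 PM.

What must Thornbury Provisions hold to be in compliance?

1. closes 9:00 PM, after 5:00 PM; is located in the designated historic district → exempt from Compliance Authorization.
2. occupies leased commercial space; conducts auctions → Commercial Tenant Certificate required.
3. is located in the designated historic district; does not operate coin-operated machines → Historic District Permit not required.
4. offers live music → Compliance Authorization required.
5. occupies leased commercial space; floor area 8,600 square feet > 7,600 square feet; revenue $2,275,000 < $2,975,000 → General Business Certificate required.
6. does not operate coin-operated machines → Amusement Device Registration not required.
7. does not operate coin-operated machines → Compliance Authorization exemption does not apply.
8. is located in the designated historic district; occupies leased commercial space (not: is a mobile business with no fixed premises) → Operating Permit not required.

Commercial Tenant Certificate, General Business Certificate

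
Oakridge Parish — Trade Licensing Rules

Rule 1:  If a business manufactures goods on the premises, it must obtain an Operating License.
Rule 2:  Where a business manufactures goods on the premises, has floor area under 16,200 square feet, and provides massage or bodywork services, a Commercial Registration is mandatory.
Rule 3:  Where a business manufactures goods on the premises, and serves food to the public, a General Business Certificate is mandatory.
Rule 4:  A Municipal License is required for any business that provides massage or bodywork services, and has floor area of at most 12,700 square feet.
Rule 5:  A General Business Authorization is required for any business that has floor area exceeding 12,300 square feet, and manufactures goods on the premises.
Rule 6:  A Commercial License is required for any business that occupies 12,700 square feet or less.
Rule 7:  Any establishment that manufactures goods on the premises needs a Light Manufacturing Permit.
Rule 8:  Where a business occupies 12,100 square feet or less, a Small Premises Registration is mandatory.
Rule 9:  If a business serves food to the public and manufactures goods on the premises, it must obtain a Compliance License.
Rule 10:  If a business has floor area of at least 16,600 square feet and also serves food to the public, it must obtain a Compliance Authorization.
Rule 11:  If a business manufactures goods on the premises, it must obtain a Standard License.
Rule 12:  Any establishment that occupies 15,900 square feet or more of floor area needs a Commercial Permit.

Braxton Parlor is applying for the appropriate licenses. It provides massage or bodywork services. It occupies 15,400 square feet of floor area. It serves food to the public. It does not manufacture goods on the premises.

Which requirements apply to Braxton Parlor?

None

Rule 1: does not manufacture goods on the premises → Operating License not required.
Rule 2: does not manufacture goods on the premises; floor area 15,400 square feet < 16,200 square feet; provides massage or bodywork services → Commercial Registration not required.
Rule 3: does not manufacture goods on the premises; serves food to the public → General Business Certificate not required.
Rule 4: provides massage or bodywork services; floor area 15,400 square feet > 12,700 square feet → Municipal License not required.
Rule 5: floor area 15,400 square feet > 12,300 square feet; does not manufacture goods on the premises → General Business Authorization not required.
Rule 6: floor area 15,400 square feet > 12,700 square feet → Commercial License not required.
Rule 7: does not manufacture goods on the premises → Light Manufacturing Permit not required.
Rule 8: floor area 15,400 square feet > 12,100 square feet → Small Premises Registration not required.
Rule 9: serves food to the public; does not manufacture goods on the premises → Compliance License not required.
Rule 10: floor area 15,400 square feet < 16,600 square feet; serves food to the public → Compliance Authorization not required.
Rule 11: does not manufacture goods on the premises → Standard License not required.
Rule 12: floor area 15,400 square feet < 15,900 square feet → Commercial Permit not required.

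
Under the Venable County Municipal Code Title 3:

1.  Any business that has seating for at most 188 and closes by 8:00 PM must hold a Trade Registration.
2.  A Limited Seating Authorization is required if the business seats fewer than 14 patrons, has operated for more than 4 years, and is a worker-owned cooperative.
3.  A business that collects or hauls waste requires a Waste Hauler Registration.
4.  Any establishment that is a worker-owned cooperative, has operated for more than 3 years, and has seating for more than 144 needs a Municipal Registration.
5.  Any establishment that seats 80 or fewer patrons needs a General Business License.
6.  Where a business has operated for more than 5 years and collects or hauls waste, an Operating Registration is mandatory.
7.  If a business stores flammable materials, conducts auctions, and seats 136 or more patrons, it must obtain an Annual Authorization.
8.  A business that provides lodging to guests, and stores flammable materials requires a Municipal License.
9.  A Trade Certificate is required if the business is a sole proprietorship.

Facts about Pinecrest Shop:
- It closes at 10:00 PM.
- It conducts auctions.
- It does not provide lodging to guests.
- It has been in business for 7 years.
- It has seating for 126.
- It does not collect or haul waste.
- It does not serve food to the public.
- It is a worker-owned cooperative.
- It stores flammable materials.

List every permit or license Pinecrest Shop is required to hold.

None

1. seating 126 ≤ 188; closes 10:00 PM, after 8:00 PM → Trade Registration not required.
2. seating 126 ≥ 14; years in business 7 > 4; is a worker-owned cooperative → Limited Seating Authorization not required.
3. does not collect or haul waste → Waste Hauler Registration not required.
4. is a worker-owned cooperative; years in business 7 > 3; seating 126 ≤ 144 → Municipal Registration not required.
5. seating 126 > 80 → General Business License not required.
6. years in business 7 > 5; does not collect or haul waste → Operating Registration not required.
7. stores flammable materials; conducts auctions; seating 126 < 136 → Annual Authorization not required.
8. does not provide lodging to guests; stores flammable materials → Municipal License not required.
9. is a worker-owned cooperative (not: is a sole proprietorship) → Trade Certificate not required.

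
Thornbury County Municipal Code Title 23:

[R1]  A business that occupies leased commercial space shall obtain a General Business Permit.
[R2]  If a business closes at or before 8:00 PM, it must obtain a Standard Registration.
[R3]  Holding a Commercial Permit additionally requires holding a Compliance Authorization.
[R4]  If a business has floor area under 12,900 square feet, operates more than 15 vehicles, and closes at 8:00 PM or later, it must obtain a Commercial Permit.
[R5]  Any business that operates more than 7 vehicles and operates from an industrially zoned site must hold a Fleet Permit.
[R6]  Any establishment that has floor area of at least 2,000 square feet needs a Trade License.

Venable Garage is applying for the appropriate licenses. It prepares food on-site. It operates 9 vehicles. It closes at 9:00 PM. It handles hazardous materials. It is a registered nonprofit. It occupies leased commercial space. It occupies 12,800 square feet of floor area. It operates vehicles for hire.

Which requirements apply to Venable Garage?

[R1] occupies leased commercial space → General Business Permit required.
[R2] closes 9:00 PM, after 8:00 PM → Standard Registration not required.
[R3] Commercial Permit is not required → no effect.
[R4] floor area 12,800 square feet < 12,900 square feet; vehicles 9 ≤ 15; closes 9:00 PM, after 8:00 PM → Commercial Permit not required.
[R5] vehicles 9 > 7; occupies leased commercial space (not: operates from an industrially zoned site) → Fleet Permit not required.
[R6] floor area 12,800 square feet ≥ 2,000 square feet → Trade License required.

General Business Permit, Trade License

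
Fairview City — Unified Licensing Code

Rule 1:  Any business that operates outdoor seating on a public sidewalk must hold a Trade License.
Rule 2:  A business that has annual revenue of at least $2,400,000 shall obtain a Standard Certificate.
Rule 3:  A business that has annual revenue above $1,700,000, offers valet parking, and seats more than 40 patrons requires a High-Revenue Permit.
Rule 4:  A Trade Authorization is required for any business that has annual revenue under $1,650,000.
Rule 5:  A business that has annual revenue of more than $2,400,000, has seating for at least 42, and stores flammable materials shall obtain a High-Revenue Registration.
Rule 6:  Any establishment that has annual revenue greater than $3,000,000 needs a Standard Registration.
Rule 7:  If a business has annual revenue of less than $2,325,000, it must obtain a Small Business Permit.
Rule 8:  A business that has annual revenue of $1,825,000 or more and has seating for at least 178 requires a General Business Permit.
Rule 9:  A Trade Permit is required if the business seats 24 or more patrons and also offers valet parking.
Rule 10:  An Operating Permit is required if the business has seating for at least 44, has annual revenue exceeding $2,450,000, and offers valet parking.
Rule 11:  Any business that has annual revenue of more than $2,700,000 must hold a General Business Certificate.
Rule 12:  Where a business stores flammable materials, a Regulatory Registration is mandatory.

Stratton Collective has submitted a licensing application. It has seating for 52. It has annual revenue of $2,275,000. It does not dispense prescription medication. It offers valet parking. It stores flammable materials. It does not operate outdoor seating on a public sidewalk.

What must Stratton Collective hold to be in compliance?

Rule 1: does not operate outdoor seating on a public sidewalk → Trade License not required.
Rule 2: revenue $2,275,000 < $2,400,000 → Standard Certificate not required.
Rule 3: revenue $2,275,000 > $1,700,000; offers valet parking; seating 52 > 40 → High-Revenue Permit required.
Rule 4: revenue $2,275,000 ≥ $1,650,000 → Trade Authorization not required.
Rule 5: revenue $2,275,000 ≤ $2,400,000; seating 52 ≥ 42; stores flammable materials → High-Revenue Registration not required.
Rule 6: revenue $2,275,000 ≤ $3,000,000 → Standard Registration not required.
Rule 7: revenue $2,275,000 < $2,325,000 → Small Business Permit required.
Rule 8: revenue $2,275,000 ≥ $1,825,000; seating 52 < 178 → General Business Permit not required.
Rule 9: seating 52 ≥ 24; offers valet parking → Trade Permit required.
Rule 10: seating 52 ≥ 44; revenue $2,275,000 ≤ $2,450,000; offers valet parking → Operating Permit not required.
Rule 11: revenue $2,275,000 ≤ $2,700,000 → General Business Certificate not required.
Rule 12: stores flammable materials → Regulatory Registration required.

High-Revenue Permit, Regulatory Registration, Small Business Permit, Trade Permit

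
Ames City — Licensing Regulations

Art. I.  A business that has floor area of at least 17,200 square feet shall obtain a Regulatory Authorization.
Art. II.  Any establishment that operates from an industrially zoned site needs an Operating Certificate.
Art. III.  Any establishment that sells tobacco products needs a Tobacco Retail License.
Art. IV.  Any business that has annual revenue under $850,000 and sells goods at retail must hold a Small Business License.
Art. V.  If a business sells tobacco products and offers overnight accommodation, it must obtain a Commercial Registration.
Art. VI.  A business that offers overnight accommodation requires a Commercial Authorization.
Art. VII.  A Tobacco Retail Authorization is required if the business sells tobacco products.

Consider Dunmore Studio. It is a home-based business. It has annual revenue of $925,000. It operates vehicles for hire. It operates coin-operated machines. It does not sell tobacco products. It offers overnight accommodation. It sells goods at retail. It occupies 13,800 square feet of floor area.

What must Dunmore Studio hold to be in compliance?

Art. I. floor area 13,800 square feet < 17,200 square feet → Regulatory Authorization not required.
Art. II. is a home-based business (not: operates from an industrially zoned site) → Operating Certificate not required.
Art. III. does not sell tobacco products → Tobacco Retail License not required.
Art. IV. revenue $925,000 ≥ $850,000; sells goods at retail → Small Business License not required.
Art. V. does not sell tobacco products; offers overnight accommodation → Commercial Registration not required.
Art. VI. offers overnight accommodation → Commercial Authorization required.
Art. VII. does not sell tobacco products → Tobacco Retail Authorization not required.

Commercial Authorization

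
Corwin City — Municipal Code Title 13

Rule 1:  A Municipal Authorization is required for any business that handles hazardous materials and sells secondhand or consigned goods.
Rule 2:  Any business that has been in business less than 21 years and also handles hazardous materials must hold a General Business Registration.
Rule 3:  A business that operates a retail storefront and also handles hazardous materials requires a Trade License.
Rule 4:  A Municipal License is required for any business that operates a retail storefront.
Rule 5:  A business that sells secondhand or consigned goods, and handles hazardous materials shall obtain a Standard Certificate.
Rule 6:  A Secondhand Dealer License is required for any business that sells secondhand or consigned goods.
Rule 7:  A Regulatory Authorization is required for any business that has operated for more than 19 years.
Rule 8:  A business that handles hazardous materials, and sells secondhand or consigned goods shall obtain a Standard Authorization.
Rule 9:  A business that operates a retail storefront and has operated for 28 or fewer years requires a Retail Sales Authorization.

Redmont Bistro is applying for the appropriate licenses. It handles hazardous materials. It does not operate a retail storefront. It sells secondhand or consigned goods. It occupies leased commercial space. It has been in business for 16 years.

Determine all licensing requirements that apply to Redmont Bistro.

Rule 1: handles hazardous materials; sells secondhand or consigned goods → Municipal Authorization required.
Rule 2: years in business 16 < 21; handles hazardous materials → General Business Registration required.
Rule 3: does not operate a retail storefront; handles hazardous materials → Trade License not required.
Rule 4: does not operate a retail storefront → Municipal License not required.
Rule 5: sells secondhand or consigned goods; handles hazardous materials → Standard Certificate required.
Rule 6: sells secondhand or consigned goods → Secondhand Dealer License required.
Rule 7: years in business 16 ≤ 19 → Regulatory Authorization not required.
Rule 8: handles hazardous materials; sells secondhand or consigned goods → Standard Authorization required.
Rule 9: does not operate a retail storefront; years in business 16 ≤ 28 → Retail Sales Authorization not required.

General Business Registration, Municipal Authorization, Secondhand Dealer License, Standard Authorization, Standard Certificate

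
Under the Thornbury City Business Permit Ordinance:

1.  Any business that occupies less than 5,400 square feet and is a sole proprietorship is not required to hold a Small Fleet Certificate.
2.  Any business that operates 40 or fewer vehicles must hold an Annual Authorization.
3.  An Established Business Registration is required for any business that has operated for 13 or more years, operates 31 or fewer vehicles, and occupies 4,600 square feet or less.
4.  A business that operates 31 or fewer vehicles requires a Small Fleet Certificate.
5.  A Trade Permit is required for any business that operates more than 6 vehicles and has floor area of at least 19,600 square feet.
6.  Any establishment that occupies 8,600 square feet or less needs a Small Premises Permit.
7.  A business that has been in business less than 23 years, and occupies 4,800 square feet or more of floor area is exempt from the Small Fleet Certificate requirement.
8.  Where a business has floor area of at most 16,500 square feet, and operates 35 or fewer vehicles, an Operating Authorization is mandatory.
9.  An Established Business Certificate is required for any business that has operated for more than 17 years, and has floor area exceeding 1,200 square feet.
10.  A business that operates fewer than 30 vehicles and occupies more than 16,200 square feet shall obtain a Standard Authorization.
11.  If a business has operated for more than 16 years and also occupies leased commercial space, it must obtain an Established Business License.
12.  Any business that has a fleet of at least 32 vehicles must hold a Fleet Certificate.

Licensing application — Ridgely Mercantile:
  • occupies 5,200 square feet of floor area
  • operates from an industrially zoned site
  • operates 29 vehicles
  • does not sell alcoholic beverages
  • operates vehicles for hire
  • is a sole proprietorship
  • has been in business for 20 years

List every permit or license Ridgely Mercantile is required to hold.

Annual Authorization, Established Business Certificate, Operating Authorization, Small Premises Permit

1. floor area 5,200 square feet < 5,400 square feet; is a sole proprietorship → exempt from Small Fleet Certificate.
2. vehicles 29 ≤ 40 → Annual Authorization required.
3. years in business 20 ≥ 13; vehicles 29 ≤ 31; floor area 5,200 square feet > 4,600 square feet → Established Business Registration not required.
4. vehicles 29 ≤ 31 → Small Fleet Certificate required.
5. vehicles 29 > 6; floor area 5,200 square feet < 19,600 square feet → Trade Permit not required.
6. floor area 5,200 square feet ≤ 8,600 square feet → Small Premises Permit required.
7. years in business 20 < 23; floor area 5,200 square feet ≥ 4,800 square feet → exempt from Small Fleet Certificate.
8. floor area 5,200 square feet ≤ 16,500 square feet; vehicles 29 ≤ 35 → Operating Authorization required.
9. years in business 20 > 17; floor area 5,200 square feet > 1,200 square feet → Established Business Certificate required.
10. vehicles 29 < 30; floor area 5,200 square feet ≤ 16,200 square feet → Standard Authorization not required.
11. years in business 20 > 16; operates from an industrially zoned site (not: occupies leased commercial space) → Established Business License not required.
12. vehicles 29 < 32 → Fleet Certificate not required.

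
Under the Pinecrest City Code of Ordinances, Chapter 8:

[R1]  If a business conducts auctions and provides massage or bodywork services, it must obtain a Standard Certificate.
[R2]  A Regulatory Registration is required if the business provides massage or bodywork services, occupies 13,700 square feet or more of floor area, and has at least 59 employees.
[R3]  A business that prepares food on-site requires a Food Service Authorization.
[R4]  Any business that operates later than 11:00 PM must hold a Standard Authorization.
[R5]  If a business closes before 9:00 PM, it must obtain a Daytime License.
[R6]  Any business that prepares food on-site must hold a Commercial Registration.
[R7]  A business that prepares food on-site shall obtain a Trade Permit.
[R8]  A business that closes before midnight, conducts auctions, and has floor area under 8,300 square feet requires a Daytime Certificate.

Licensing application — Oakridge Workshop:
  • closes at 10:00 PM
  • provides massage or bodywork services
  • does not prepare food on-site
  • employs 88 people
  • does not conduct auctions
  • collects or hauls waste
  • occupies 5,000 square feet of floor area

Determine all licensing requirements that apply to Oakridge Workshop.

None

[R1] does not conduct auctions; provides massage or bodywork services → Standard Certificate not required.
[R2] provides massage or bodywork services; floor area 5,000 square feet < 13,700 square feet; employees 88 ≥ 59 → Regulatory Registration not required.
[R3] does not prepare food on-site → Food Service Authorization not required.
[R4] closes 10:00 PM, at/before 11:00 PM → Standard Authorization not required.
[R5] closes 10:00 PM, after 9:00 PM → Daytime License not required.
[R6] does not prepare food on-site → Commercial Registration not required.
[R7] does not prepare food on-site → Trade Permit not required.
[R8] closes 10:00 PM, at/before midnight; does not conduct auctions; floor area 5,000 square feet < 8,300 square feet → Daytime Certificate not required.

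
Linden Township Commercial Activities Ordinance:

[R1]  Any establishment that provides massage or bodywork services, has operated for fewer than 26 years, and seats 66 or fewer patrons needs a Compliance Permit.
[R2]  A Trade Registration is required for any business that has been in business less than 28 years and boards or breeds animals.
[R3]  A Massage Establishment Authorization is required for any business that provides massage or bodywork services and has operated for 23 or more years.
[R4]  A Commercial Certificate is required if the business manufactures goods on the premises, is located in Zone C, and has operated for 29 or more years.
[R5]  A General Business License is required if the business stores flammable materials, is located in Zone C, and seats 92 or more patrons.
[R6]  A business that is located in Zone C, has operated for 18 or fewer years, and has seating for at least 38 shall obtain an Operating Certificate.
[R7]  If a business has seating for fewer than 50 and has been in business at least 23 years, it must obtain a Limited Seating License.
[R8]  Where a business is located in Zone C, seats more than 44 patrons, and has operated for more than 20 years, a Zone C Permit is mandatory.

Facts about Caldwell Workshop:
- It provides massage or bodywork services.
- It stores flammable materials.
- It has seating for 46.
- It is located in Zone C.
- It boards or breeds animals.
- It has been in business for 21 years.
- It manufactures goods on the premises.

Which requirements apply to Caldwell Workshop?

Compliance Permit, Trade Registration, Zone C Permit

[R1] provides massage or bodywork services; years in business 21 < 26; seating 46 ≤ 66 → Compliance Permit required.
[R2] years in business 21 < 28; boards or breeds animals → Trade Registration required.
[R3] provides massage or bodywork services; years in business 21 < 23 → Massage Establishment Authorization not required.
[R4] manufactures goods on the premises; is located in Zone C; years in business 21 < 29 → Commercial Certificate not required.
[R5] stores flammable materials; is located in Zone C; seating 46 < 92 → General Business License not required.
[R6] is located in Zone C; years in business 21 > 18; seating 46 ≥ 38 → Operating Certificate not required.
[R7] seating 46 < 50; years in business 21 < 23 → Limited Seating License not required.
[R8] is located in Zone C; seating 46 > 44; years in business 21 > 20 → Zone C Permit required.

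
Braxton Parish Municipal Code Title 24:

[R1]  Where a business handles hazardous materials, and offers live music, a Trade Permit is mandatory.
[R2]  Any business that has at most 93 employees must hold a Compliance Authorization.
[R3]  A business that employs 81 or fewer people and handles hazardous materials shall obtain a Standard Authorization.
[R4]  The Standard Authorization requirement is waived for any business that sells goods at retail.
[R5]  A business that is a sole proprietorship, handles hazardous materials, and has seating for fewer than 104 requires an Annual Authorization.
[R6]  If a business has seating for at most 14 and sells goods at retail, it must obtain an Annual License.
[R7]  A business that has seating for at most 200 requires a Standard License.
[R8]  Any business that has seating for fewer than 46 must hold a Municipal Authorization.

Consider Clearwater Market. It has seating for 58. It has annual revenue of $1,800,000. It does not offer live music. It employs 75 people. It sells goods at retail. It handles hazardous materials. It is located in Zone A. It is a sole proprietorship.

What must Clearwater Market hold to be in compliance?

Annual Authorization, Compliance Authorization, Standard License

[R1] handles hazardous materials; does not offer live music → Trade Permit not required.
[R2] employees 75 ≤ 93 → Compliance Authorization required.
[R3] employees 75 ≤ 81; handles hazardous materials → Standard Authorization required.
[R4] sells goods at retail → exempt from Standard Authorization.
[R5] is a sole proprietorship; handles hazardous materials; seating 58 < 104 → Annual Authorization required.
[R6] seating 58 > 14; sells goods at retail → Annual License not required.
[R7] seating 58 ≤ 200 → Standard License required.
[R8] seating 58 ≥ 46 → Municipal Authorization not required.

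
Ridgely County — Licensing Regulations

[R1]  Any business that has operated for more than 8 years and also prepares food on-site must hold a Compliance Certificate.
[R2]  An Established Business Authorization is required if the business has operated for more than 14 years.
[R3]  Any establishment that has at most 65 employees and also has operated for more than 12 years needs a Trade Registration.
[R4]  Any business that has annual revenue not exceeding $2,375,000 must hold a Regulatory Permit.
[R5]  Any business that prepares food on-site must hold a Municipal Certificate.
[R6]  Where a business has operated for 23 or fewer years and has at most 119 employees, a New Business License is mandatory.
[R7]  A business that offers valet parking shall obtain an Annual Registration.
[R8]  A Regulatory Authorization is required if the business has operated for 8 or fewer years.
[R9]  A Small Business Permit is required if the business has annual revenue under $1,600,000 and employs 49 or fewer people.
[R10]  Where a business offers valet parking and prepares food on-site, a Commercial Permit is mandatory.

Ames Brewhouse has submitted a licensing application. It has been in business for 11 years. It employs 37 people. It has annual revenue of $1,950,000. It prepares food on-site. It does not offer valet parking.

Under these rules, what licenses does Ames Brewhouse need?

[R1] years in business 11 > 8; prepares food on-site → Compliance Certificate required.
[R2] years in business 11 ≤ 14 → Established Business Authorization not required.
[R3] employees 37 ≤ 65; years in business 11 ≤ 12 → Trade Registration not required.
[R4] revenue $1,950,000 ≤ $2,375,000 → Regulatory Permit required.
[R5] prepares food on-site → Municipal Certificate required.
[R6] years in business 11 ≤ 23; employees 37 ≤ 119 → New Business License required.
[R7] does not offer valet parking → Annual Registration not required.
[R8] years in business 11 > 8 → Regulatory Authorization not required.
[R9] revenue $1,950,000 ≥ $1,600,000; employees 37 ≤ 49 → Small Business Permit not required.
[R10] does not offer valet parking; prepares food on-site → Commercial Permit not required.

Compliance Certificate, Municipal Certificate, New Business License, Regulatory Permit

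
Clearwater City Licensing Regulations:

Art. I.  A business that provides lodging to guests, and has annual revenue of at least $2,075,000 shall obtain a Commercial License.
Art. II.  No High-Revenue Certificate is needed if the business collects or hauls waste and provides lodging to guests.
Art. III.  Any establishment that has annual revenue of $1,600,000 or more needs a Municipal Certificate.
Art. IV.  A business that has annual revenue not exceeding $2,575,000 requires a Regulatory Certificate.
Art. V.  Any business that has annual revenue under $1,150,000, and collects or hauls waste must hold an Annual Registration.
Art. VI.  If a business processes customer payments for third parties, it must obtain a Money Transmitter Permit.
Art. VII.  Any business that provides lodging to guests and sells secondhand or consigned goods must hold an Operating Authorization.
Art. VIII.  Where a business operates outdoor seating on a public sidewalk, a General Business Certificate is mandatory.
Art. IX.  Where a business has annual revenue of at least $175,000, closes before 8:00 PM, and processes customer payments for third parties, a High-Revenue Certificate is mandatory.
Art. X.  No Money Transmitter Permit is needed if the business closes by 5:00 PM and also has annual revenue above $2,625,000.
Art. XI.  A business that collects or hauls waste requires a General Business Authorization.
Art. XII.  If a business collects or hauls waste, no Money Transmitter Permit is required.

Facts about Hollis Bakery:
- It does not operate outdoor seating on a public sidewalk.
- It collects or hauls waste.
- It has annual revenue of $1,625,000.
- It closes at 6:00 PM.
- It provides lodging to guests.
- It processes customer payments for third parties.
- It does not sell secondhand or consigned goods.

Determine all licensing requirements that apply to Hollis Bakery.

Art. I. provides lodging to guests; revenue $1,625,000 < $2,075,000 → Commercial License not required.
Art. II. collects or hauls waste; provides lodging to guests → exempt from High-Revenue Certificate.
Art. III. revenue $1,625,000 ≥ $1,600,000 → Municipal Certificate required.
Art. IV. revenue $1,625,000 ≤ $2,575,000 → Regulatory Certificate required.
Art. V. revenue $1,625,000 ≥ $1,150,000; collects or hauls waste → Annual Registration not required.
Art. VI. processes customer payments for third parties → Money Transmitter Permit required.
Art. VII. provides lodging to guests; does not sell secondhand or consigned goods → Operating Authorization not required.
Art. VIII. does not operate outdoor seating on a public sidewalk → General Business Certificate not required.
Art. IX. revenue $1,625,000 ≥ $175,000; closes 6:00 PM, at/before 8:00 PM; processes customer payments for third parties → High-Revenue Certificate required.
Art. X. closes 6:00 PM, after 5:00 PM; revenue $1,625,000 ≤ $2,625,000 → Money Transmitter Permit exemption does not apply.
Art. XI. collects or hauls waste → General Business Authorization required.
Art. XII. collects or hauls waste → exempt from Money Transmitter Permit.

General Business Authorization, Municipal Certificate, Regulatory Certificate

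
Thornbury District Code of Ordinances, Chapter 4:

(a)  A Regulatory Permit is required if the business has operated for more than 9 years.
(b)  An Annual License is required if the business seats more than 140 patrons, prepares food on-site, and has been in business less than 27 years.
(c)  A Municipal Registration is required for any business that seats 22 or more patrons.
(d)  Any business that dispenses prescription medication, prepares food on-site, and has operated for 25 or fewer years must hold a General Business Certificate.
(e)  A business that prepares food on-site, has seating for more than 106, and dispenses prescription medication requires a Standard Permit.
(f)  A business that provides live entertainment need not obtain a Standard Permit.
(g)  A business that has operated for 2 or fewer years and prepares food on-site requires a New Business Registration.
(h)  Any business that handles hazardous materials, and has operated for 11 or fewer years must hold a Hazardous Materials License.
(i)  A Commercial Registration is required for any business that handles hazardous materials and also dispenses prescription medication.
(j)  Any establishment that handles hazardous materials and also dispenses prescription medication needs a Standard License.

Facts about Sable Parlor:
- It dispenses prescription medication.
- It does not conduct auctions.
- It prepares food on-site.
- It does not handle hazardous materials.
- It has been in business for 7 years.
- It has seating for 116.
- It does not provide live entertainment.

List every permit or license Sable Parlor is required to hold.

General Business Certificate, Municipal Registration, Standard Permit

(a) years in business 7 ≤ 9 → Regulatory Permit not required.
(b) seating 116 ≤ 140; prepares food on-site; years in business 7 < 27 → Annual License not required.
(c) seating 116 ≥ 22 → Municipal Registration required.
(d) dispenses prescription medication; prepares food on-site; years in business 7 ≤ 25 → General Business Certificate required.
(e) prepares food on-site; seating 116 > 106; dispenses prescription medication → Standard Permit required.
(f) does not provide live entertainment → Standard Permit exemption does not apply.
(g) years in business 7 > 2; prepares food on-site → New Business Registration not required.
(h) does not handle hazardous materials; years in business 7 ≤ 11 → Hazardous Materials License not required.
(i) does not handle hazardous materials; dispenses prescription medication → Commercial Registration not required.
(j) does not handle hazardous materials; dispenses prescription medication → Standard License not required.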